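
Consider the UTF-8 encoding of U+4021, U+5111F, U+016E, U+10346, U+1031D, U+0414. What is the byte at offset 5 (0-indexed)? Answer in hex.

0x84

U+4021 → 3-byte form E4 80 A1 at offsets 0–2.
U+5111F → 4-byte form F1 91 84 9F at offsets 3–6.
Offset 5 falls in char 2's range; it's byte 3 of F1 91 84 9F = 0x84.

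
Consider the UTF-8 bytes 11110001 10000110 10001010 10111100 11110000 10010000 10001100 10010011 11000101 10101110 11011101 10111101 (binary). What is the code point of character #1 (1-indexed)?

Offset 0: leading byte 0xF1 = 11110001 → 4-byte char #1 = F1 86 8A BC.
Leading byte 0xF1 = 11110001 matches 11110xxx → 4-byte sequence.
Byte 1: 0xF1 = 11110001, payload 001 (3 bits).
Byte 2: 0x86 = 10000110 (10xxxxxx ✓), payload 000110.
Byte 3: 0x8A = 10001010 (10xxxxxx ✓), payload 001010.
Byte 4: 0xBC = 10111100 (10xxxxxx ✓), payload 111100.
Concatenate: 001000110001010111100 = 0x462BC (21 bits → U+462BC).

U+462BC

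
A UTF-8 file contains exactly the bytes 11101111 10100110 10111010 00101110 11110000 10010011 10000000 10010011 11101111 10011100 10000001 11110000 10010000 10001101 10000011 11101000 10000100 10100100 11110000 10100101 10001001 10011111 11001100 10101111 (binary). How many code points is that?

8

Byte at offset 0: 0xEF = 11101111 → 3-byte char (#1). Advance 3.
Byte at offset 3: 0x2E = 00101110 → 1-byte char (#2). Advance 1.
Byte at offset 4: 0xF0 = 11110000 → 4-byte char (#3). Advance 4.
Byte at offset 8: 0xEF = 11101111 → 3-byte char (#4). Advance 3.
Byte at offset 11: 0xF0 = 11110000 → 4-byte char (#5). Advance 4.
Byte at offset 15: 0xE8 = 11101000 → 3-byte char (#6). Advance 3.
Byte at offset 18: 0xF0 = 11110000 → 4-byte char (#7). Advance 4.
Byte at offset 22: 0xCC = 11001100 → 2-byte char (#8). Advance 2.
Reached end at offset 24 after 8 code points.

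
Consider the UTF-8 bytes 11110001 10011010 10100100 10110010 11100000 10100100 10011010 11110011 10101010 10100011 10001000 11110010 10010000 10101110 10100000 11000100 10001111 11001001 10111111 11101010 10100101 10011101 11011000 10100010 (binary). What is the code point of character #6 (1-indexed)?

Offset 0: leading byte 0xF1 = 11110001 → 4-byte char #1 = F1 9A A4 B2.
Offset 4: leading byte 0xE0 = 11100000 → 3-byte char #2 = E0 A4 9A.
Offset 7: leading byte 0xF3 = 11110011 → 4-byte char #3 = F3 AA A3 88.
Offset 11: leading byte 0xF2 = 11110010 → 4-byte char #4 = F2 90 AE A0.
Offset 15: leading byte 0xC4 = 11000100 → 2-byte char #5 = C4 8F.
Offset 17: leading byte 0xC9 = 11001001 → 2-byte char #6 = C9 BF.
Leading byte 0xC9 = 11001001 matches 110xxxxx → 2-byte sequence.
Byte 1: 0xC9 = 11001001, payload 01001 (5 bits).
Byte 2: 0xBF = 10111111 (10xxxxxx ✓), payload 111111.
Concatenate: 01001111111 = 0x27F (11 bits → U+027F).

U+027F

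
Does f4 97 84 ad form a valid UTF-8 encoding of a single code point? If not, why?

invalid (encodes a value above U+10FFFF)

Leading byte 0xF4 = 11110100 → 4-byte form.
Payload = 0x11712D, which exceeds U+10FFFF, the maximum Unicode code point. (Leading bytes F5–FF, or F4 followed by ≥ 0x90, are invalid.)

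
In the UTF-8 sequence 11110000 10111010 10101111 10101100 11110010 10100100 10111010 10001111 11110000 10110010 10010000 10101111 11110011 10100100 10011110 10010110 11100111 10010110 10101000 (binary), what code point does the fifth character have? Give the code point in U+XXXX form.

Offset 0: leading byte 0xF0 = 11110000 → 4-byte char #1 = F0 BA AF AC.
Offset 4: leading byte 0xF2 = 11110010 → 4-byte char #2 = F2 A4 BA 8F.
Offset 8: leading byte 0xF0 = 11110000 → 4-byte char #3 = F0 B2 90 AF.
Offset 12: leading byte 0xF3 = 11110011 → 4-byte char #4 = F3 A4 9E 96.
Offset 16: leading byte 0xE7 = 11100111 → 3-byte char #5 = E7 96 A8.
Leading byte 0xE7 = 11100111 matches 1110xxxx → 3-byte sequence.
Byte 1: 0xE7 = 11100111, payload 0111 (4 bits).
Byte 2: 0x96 = 10010110 (10xxxxxx ✓), payload 010110.
Byte 3: 0xA8 = 10101000 (10xxxxxx ✓), payload 101000.
Concatenate: 0111010110101000 = 0x75A8 (16 bits → U+75A8).

U+75A8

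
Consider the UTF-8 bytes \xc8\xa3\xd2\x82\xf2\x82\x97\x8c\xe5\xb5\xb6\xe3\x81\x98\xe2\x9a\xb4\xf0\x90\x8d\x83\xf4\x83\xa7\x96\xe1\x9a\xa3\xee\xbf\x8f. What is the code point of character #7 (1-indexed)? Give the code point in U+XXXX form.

Offset 0: leading byte 0xC8 = 11001000 → 2-byte char #1 = C8 A3.
Offset 2: leading byte 0xD2 = 11010010 → 2-byte char #2 = D2 82.
Offset 4: leading byte 0xF2 = 11110010 → 4-byte char #3 = F2 82 97 8C.
Offset 8: leading byte 0xE5 = 11100101 → 3-byte char #4 = E5 B5 B6.
Offset 11: leading byte 0xE3 = 11100011 → 3-byte char #5 = E3 81 98.
Offset 14: leading byte 0xE2 = 11100010 → 3-byte char #6 = E2 9A B4.
Offset 17: leading byte 0xF0 = 11110000 → 4-byte char #7 = F0 90 8D 83.
Leading byte 0xF0 = 11110000 matches 11110xxx → 4-byte sequence.
Byte 1: 0xF0 = 11110000, payload 000 (3 bits).
Byte 2: 0x90 = 10010000 (10xxxxxx ✓), payload 010000.
Byte 3: 0x8D = 10001101 (10xxxxxx ✓), payload 001101.
Byte 4: 0x83 = 10000011 (10xxxxxx ✓), payload 000011.
Concatenate: 000010000001101000011 = 0x10343 (21 bits → U+10343).

U+10343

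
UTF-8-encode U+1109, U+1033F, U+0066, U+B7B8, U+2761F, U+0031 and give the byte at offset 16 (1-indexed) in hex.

1-indexed offset 16 is 0-indexed offset 15.
U+1109 → 3-byte form E1 84 89 at offsets 0–2.
U+1033F → 4-byte form F0 90 8C BF at offsets 3–6.
U+0066 → 1-byte form 66 at offsets 7–7.
U+B7B8 → 3-byte form EB 9E B8 at offsets 8–10.
U+2761F → 4-byte form F0 A7 98 9F at offsets 11–14.
U+0031 → 1-byte form 31 at offsets 15–15.
Offset 15 falls in char 6's range; it's byte 1 of 31 = 0x31.

0x31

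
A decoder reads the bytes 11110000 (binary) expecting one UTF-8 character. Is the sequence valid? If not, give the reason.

Leading byte 0xF0 = 11110000 → 4-byte form, but only 1 byte is present.

invalid (sequence truncated)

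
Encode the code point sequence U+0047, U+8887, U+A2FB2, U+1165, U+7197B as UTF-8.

U+0047: 1-byte form → 47.
U+8887: 3-byte form → E8 A2 87.
U+A2FB2: 4-byte form → F2 A2 BE B2.
U+1165: 3-byte form → E1 85 A5.
U+7197B: 4-byte form → F1 B1 A5 BB.
Concatenated (15 bytes): 47 E8 A2 87 F2 A2 BE B2 E1 85 A5 F1 B1 A5 BB.

47 E8 A2 87 F2 A2 BE B2 E1 85 A5 F1 B1 A5 BB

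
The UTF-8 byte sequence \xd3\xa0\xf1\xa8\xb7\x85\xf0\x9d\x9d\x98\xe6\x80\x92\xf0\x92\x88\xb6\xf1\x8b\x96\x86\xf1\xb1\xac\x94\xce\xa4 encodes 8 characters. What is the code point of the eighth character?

Offset 0: leading byte 0xD3 = 11010011 → 2-byte char #1 = D3 A0.
Offset 2: leading byte 0xF1 = 11110001 → 4-byte char #2 = F1 A8 B7 85.
Offset 6: leading byte 0xF0 = 11110000 → 4-byte char #3 = F0 9D 9D 98.
Offset 10: leading byte 0xE6 = 11100110 → 3-byte char #4 = E6 80 92.
Offset 13: leading byte 0xF0 = 11110000 → 4-byte char #5 = F0 92 88 B6.
Offset 17: leading byte 0xF1 = 11110001 → 4-byte char #6 = F1 8B 96 86.
Offset 21: leading byte 0xF1 = 11110001 → 4-byte char #7 = F1 B1 AC 94.
Offset 25: leading byte 0xCE = 11001110 → 2-byte char #8 = CE A4.
Leading byte 0xCE = 11001110 matches 110xxxxx → 2-byte sequence.
Byte 1: 0xCE = 11001110, payload 01110 (5 bits).
Byte 2: 0xA4 = 10100100 (10xxxxxx ✓), payload 100100.
Concatenate: 01110100100 = 0x3A4 (11 bits → U+03A4).

U+03A4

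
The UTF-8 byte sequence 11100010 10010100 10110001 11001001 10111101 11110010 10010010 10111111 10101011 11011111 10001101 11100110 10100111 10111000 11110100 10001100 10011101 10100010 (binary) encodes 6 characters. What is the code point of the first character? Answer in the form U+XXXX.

U+2531

Offset 0: leading byte 0xE2 = 11100010 → 3-byte char #1 = E2 94 B1.
Leading byte 0xE2 = 11100010 matches 1110xxxx → 3-byte sequence.
Byte 1: 0xE2 = 11100010, payload 0010 (4 bits).
Byte 2: 0x94 = 10010100 (10xxxxxx ✓), payload 010100.
Byte 3: 0xB1 = 10110001 (10xxxxxx ✓), payload 110001.
Concatenate: 0010010100110001 = 0x2531 (16 bits → U+2531).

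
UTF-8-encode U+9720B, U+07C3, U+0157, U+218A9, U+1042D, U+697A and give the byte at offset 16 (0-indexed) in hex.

U+9720B → 4-byte form F2 97 88 8B at offsets 0–3.
U+07C3 → 2-byte form DF 83 at offsets 4–5.
U+0157 → 2-byte form C5 97 at offsets 6–7.
U+218A9 → 4-byte form F0 A1 A2 A9 at offsets 8–11.
U+1042D → 4-byte form F0 90 90 AD at offsets 12–15.
U+697A → 3-byte form E6 A5 BA at offsets 16–18.
Offset 16 falls in char 6's range; it's byte 1 of E6 A5 BA = 0xE6.

0xE6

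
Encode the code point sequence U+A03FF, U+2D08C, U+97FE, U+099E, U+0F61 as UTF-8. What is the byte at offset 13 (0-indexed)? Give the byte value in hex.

0x9E

U+A03FF → 4-byte form F2 A0 8F BF at offsets 0–3.
U+2D08C → 4-byte form F0 AD 82 8C at offsets 4–7.
U+97FE → 3-byte form E9 9F BE at offsets 8–10.
U+099E → 3-byte form E0 A6 9E at offsets 11–13.
Offset 13 falls in char 4's range; it's byte 3 of E0 A6 9E = 0x9E.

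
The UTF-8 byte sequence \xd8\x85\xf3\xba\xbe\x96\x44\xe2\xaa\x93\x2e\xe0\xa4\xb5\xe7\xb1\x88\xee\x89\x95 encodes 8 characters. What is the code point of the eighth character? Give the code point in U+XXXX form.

Offset 0: leading byte 0xD8 = 11011000 → 2-byte char #1 = D8 85.
Offset 2: leading byte 0xF3 = 11110011 → 4-byte char #2 = F3 BA BE 96.
Offset 6: leading byte 0x44 = 01000100 → 1-byte char #3 = 44.
Offset 7: leading byte 0xE2 = 11100010 → 3-byte char #4 = E2 AA 93.
Offset 10: leading byte 0x2E = 00101110 → 1-byte char #5 = 2E.
Offset 11: leading byte 0xE0 = 11100000 → 3-byte char #6 = E0 A4 B5.
Offset 14: leading byte 0xE7 = 11100111 → 3-byte char #7 = E7 B1 88.
Offset 17: leading byte 0xEE = 11101110 → 3-byte char #8 = EE 89 95.
Leading byte 0xEE = 11101110 matches 1110xxxx → 3-byte sequence.
Byte 1: 0xEE = 11101110, payload 1110 (4 bits).
Byte 2: 0x89 = 10001001 (10xxxxxx ✓), payload 001001.
Byte 3: 0x95 = 10010101 (10xxxxxx ✓), payload 010101.
Concatenate: 1110001001010101 = 0xE255 (16 bits → U+E255).

U+E255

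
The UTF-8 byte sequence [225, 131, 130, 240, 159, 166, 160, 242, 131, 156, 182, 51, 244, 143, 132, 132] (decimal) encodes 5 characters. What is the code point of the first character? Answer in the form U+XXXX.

U+10C2

Offset 0: leading byte 0xE1 = 11100001 → 3-byte char #1 = E1 83 82.
Leading byte 0xE1 = 11100001 matches 1110xxxx → 3-byte sequence.
Byte 1: 0xE1 = 11100001, payload 0001 (4 bits).
Byte 2: 0x83 = 10000011 (10xxxxxx ✓), payload 000011.
Byte 3: 0x82 = 10000010 (10xxxxxx ✓), payload 000010.
Concatenate: 0001000011000010 = 0x10C2 (16 bits → U+10C2).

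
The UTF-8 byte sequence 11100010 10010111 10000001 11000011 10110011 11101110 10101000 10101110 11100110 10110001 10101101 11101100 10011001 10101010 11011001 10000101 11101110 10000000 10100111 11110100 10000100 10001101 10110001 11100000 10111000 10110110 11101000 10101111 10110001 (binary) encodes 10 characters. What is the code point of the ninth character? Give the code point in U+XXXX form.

Offset 0: leading byte 0xE2 = 11100010 → 3-byte char #1 = E2 97 81.
Offset 3: leading byte 0xC3 = 11000011 → 2-byte char #2 = C3 B3.
Offset 5: leading byte 0xEE = 11101110 → 3-byte char #3 = EE A8 AE.
Offset 8: leading byte 0xE6 = 11100110 → 3-byte char #4 = E6 B1 AD.
Offset 11: leading byte 0xEC = 11101100 → 3-byte char #5 = EC 99 AA.
Offset 14: leading byte 0xD9 = 11011001 → 2-byte char #6 = D9 85.
Offset 16: leading byte 0xEE = 11101110 → 3-byte char #7 = EE 80 A7.
Offset 19: leading byte 0xF4 = 11110100 → 4-byte char #8 = F4 84 8D B1.
Offset 23: leading byte 0xE0 = 11100000 → 3-byte char #9 = E0 B8 B6.
Leading byte 0xE0 = 11100000 matches 1110xxxx → 3-byte sequence.
Byte 1: 0xE0 = 11100000, payload 0000 (4 bits).
Byte 2: 0xB8 = 10111000 (10xxxxxx ✓), payload 111000.
Byte 3: 0xB6 = 10110110 (10xxxxxx ✓), payload 110110.
Concatenate: 0000111000110110 = 0xE36 (16 bits → U+0E36).

U+0E36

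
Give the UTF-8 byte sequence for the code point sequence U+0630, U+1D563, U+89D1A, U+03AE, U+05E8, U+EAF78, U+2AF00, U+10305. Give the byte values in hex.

U+0630: 2-byte form → D8 B0.
U+1D563: 4-byte form → F0 9D 95 A3.
U+89D1A: 4-byte form → F2 89 B4 9A.
U+03AE: 2-byte form → CE AE.
U+05E8: 2-byte form → D7 A8.
U+EAF78: 4-byte form → F3 AA BD B8.
U+2AF00: 4-byte form → F0 AA BC 80.
U+10305: 4-byte form → F0 90 8C 85.
Concatenated (26 bytes): D8 B0 F0 9D 95 A3 F2 89 B4 9A CE AE D7 A8 F3 AA BD B8 F0 AA BC 80 F0 90 8C 85.

D8 B0 F0 9D 95 A3 F2 89 B4 9A CE AE D7 A8 F3 AA BD B8 F0 AA BC 80 F0 90 8C 85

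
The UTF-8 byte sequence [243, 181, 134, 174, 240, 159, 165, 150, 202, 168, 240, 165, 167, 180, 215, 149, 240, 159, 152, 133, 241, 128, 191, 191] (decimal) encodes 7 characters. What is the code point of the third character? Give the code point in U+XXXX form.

U+02A8

Offset 0: leading byte 0xF3 = 11110011 → 4-byte char #1 = F3 B5 86 AE.
Offset 4: leading byte 0xF0 = 11110000 → 4-byte char #2 = F0 9F A5 96.
Offset 8: leading byte 0xCA = 11001010 → 2-byte char #3 = CA A8.
Leading byte 0xCA = 11001010 matches 110xxxxx → 2-byte sequence.
Byte 1: 0xCA = 11001010, payload 01010 (5 bits).
Byte 2: 0xA8 = 10101000 (10xxxxxx ✓), payload 101000.
Concatenate: 01010101000 = 0x2A8 (11 bits → U+02A8).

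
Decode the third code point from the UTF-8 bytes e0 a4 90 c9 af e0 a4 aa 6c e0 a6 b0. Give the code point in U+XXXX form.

U+092A

Offset 0: leading byte 0xE0 = 11100000 → 3-byte char #1 = E0 A4 90.
Offset 3: leading byte 0xC9 = 11001001 → 2-byte char #2 = C9 AF.
Offset 5: leading byte 0xE0 = 11100000 → 3-byte char #3 = E0 A4 AA.
Leading byte 0xE0 = 11100000 matches 1110xxxx → 3-byte sequence.
Byte 1: 0xE0 = 11100000, payload 0000 (4 bits).
Byte 2: 0xA4 = 10100100 (10xxxxxx ✓), payload 100100.
Byte 3: 0xAA = 10101010 (10xxxxxx ✓), payload 101010.
Concatenate: 0000100100101010 = 0x92A (16 bits → U+092A).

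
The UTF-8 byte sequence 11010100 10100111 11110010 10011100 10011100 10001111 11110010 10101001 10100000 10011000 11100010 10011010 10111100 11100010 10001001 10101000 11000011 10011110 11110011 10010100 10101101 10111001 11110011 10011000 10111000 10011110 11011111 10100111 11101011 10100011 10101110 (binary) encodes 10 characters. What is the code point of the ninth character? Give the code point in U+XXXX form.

U+07E7

Offset 0: leading byte 0xD4 = 11010100 → 2-byte char #1 = D4 A7.
Offset 2: leading byte 0xF2 = 11110010 → 4-byte char #2 = F2 9C 9C 8F.
Offset 6: leading byte 0xF2 = 11110010 → 4-byte char #3 = F2 A9 A0 98.
Offset 10: leading byte 0xE2 = 11100010 → 3-byte char #4 = E2 9A BC.
Offset 13: leading byte 0xE2 = 11100010 → 3-byte char #5 = E2 89 A8.
Offset 16: leading byte 0xC3 = 11000011 → 2-byte char #6 = C3 9E.
Offset 18: leading byte 0xF3 = 11110011 → 4-byte char #7 = F3 94 AD B9.
Offset 22: leading byte 0xF3 = 11110011 → 4-byte char #8 = F3 98 B8 9E.
Offset 26: leading byte 0xDF = 11011111 → 2-byte char #9 = DF A7.
Leading byte 0xDF = 11011111 matches 110xxxxx → 2-byte sequence.
Byte 1: 0xDF = 11011111, payload 11111 (5 bits).
Byte 2: 0xA7 = 10100111 (10xxxxxx ✓), payload 100111.
Concatenate: 11111100111 = 0x7E7 (11 bits → U+07E7).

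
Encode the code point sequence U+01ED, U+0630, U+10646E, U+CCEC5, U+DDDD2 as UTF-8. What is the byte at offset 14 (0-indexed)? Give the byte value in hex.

0xB7

U+01ED → 2-byte form C7 AD at offsets 0–1.
U+0630 → 2-byte form D8 B0 at offsets 2–3.
U+10646E → 4-byte form F4 86 91 AE at offsets 4–7.
U+CCEC5 → 4-byte form F3 8C BB 85 at offsets 8–11.
U+DDDD2 → 4-byte form F3 9D B7 92 at offsets 12–15.
Offset 14 falls in char 5's range; it's byte 3 of F3 9D B7 92 = 0xB7.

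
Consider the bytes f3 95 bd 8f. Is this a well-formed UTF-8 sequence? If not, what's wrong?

Leading byte 0xF3 = 11110011 → 4-byte form.
Continuation bytes 0x95=10010101, 0xBD=10111101, 0x8F=10001111 all match 10xxxxxx.
Decoded value 0xD5F4F is ≥ 0x10000 (shortest form) and not a surrogate.

valid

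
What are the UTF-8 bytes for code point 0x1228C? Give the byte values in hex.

U+1228C = 0x1228C = 74380 decimal. In range U+10000–U+10FFFF → 4-byte form: 11110xxx 10xxxxxx 10xxxxxx 10xxxxxx.
Binary (21 bits): 000010010001010001100.
Split 3+6+6+6: 000 | 010010 | 001010 | 001100.
Byte 1: 11110000 = 0xF0.
Byte 2: 10010010 = 0x92.
Byte 3: 10001010 = 0x8A.
Byte 4: 10001100 = 0x8C.

F0 92 8A 8C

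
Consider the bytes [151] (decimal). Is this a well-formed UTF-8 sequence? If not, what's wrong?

Byte 0x97 = 10010111 has the form 10xxxxxx — a continuation byte — but there is no preceding leading byte.

invalid (continuation byte with no leading byte)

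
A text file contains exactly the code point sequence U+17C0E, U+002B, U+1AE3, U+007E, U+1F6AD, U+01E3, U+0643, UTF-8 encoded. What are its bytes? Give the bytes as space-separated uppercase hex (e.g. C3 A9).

F0 97 B0 8E 2B E1 AB A3 7E F0 9F 9A AD C7 A3 D9 83

U+17C0E: 4-byte form → F0 97 B0 8E.
U+002B: 1-byte form → 2B.
U+1AE3: 3-byte form → E1 AB A3.
U+007E: 1-byte form → 7E.
U+1F6AD: 4-byte form → F0 9F 9A AD.
U+01E3: 2-byte form → C7 A3.
U+0643: 2-byte form → D9 83.
Concatenated (17 bytes): F0 97 B0 8E 2B E1 AB A3 7E F0 9F 9A AD C7 A3 D9 83.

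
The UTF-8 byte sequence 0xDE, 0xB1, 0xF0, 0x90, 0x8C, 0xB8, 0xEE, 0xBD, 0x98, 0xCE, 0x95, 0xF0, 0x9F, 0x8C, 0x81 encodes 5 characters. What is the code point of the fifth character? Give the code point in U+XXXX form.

Offset 0: leading byte 0xDE = 11011110 → 2-byte char #1 = DE B1.
Offset 2: leading byte 0xF0 = 11110000 → 4-byte char #2 = F0 90 8C B8.
Offset 6: leading byte 0xEE = 11101110 → 3-byte char #3 = EE BD 98.
Offset 9: leading byte 0xCE = 11001110 → 2-byte char #4 = CE 95.
Offset 11: leading byte 0xF0 = 11110000 → 4-byte char #5 = F0 9F 8C 81.
Leading byte 0xF0 = 11110000 matches 11110xxx → 4-byte sequence.
Byte 1: 0xF0 = 11110000, payload 000 (3 bits).
Byte 2: 0x9F = 10011111 (10xxxxxx ✓), payload 011111.
Byte 3: 0x8C = 10001100 (10xxxxxx ✓), payload 001100.
Byte 4: 0x81 = 10000001 (10xxxxxx ✓), payload 000001.
Concatenate: 000011111001100000001 = 0x1F301 (21 bits → U+1F301).

U+1F301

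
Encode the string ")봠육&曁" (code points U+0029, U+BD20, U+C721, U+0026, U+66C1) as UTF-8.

U+0029: 1-byte form → 29.
U+BD20: 3-byte form → EB B4 A0.
U+C721: 3-byte form → EC 9C A1.
U+0026: 1-byte form → 26.
U+66C1: 3-byte form → E6 9B 81.
Concatenated (11 bytes): 29 EB B4 A0 EC 9C A1 26 E6 9B 81.

29 EB B4 A0 EC 9C A1 26 E6 9B 81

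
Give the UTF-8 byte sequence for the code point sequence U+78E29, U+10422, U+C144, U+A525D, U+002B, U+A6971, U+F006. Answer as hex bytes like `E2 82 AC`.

F1 B8 B8 A9 F0 90 90 A2 EC 85 84 F2 A5 89 9D 2B F2 A6 A5 B1 EF 80 86

U+78E29: 4-byte form → F1 B8 B8 A9.
U+10422: 4-byte form → F0 90 90 A2.
U+C144: 3-byte form → EC 85 84.
U+A525D: 4-byte form → F2 A5 89 9D.
U+002B: 1-byte form → 2B.
U+A6971: 4-byte form → F2 A6 A5 B1.
U+F006: 3-byte form → EF 80 86.
Concatenated (23 bytes): F1 B8 B8 A9 F0 90 90 A2 EC 85 84 F2 A5 89 9D 2B F2 A6 A5 B1 EF 80 86.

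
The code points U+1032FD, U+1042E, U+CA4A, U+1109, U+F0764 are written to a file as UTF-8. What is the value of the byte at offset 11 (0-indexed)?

0xE1

U+1032FD → 4-byte form F4 83 8B BD at offsets 0–3.
U+1042E → 4-byte form F0 90 90 AE at offsets 4–7.
U+CA4A → 3-byte form EC A9 8A at offsets 8–10.
U+1109 → 3-byte form E1 84 89 at offsets 11–13.
Offset 11 falls in char 4's range; it's byte 1 of E1 84 89 = 0xE1.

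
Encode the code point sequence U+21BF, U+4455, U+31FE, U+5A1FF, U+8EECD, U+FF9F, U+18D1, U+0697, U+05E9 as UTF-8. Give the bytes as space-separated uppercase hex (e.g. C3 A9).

E2 86 BF E4 91 95 E3 87 BE F1 9A 87 BF F2 8E BB 8D EF BE 9F E1 A3 91 DA 97 D7 A9

U+21BF: 3-byte form → E2 86 BF.
U+4455: 3-byte form → E4 91 95.
U+31FE: 3-byte form → E3 87 BE.
U+5A1FF: 4-byte form → F1 9A 87 BF.
U+8EECD: 4-byte form → F2 8E BB 8D.
U+FF9F: 3-byte form → EF BE 9F.
U+18D1: 3-byte form → E1 A3 91.
U+0697: 2-byte form → DA 97.
U+05E9: 2-byte form → D7 A9.
Concatenated (27 bytes): E2 86 BF E4 91 95 E3 87 BE F1 9A 87 BF F2 8E BB 8D EF BE 9F E1 A3 91 DA 97 D7 A9.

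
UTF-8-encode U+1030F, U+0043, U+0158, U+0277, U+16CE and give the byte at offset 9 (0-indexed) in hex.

0xE1

U+1030F → 4-byte form F0 90 8C 8F at offsets 0–3.
U+0043 → 1-byte form 43 at offsets 4–4.
U+0158 → 2-byte form C5 98 at offsets 5–6.
U+0277 → 2-byte form C9 B7 at offsets 7–8.
U+16CE → 3-byte form E1 9B 8E at offsets 9–11.
Offset 9 falls in char 5's range; it's byte 1 of E1 9B 8E = 0xE1.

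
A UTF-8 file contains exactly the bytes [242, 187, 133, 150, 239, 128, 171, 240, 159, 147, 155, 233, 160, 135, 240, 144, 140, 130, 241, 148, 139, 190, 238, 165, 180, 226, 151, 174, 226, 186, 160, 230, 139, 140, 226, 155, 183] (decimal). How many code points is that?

11

Byte at offset 0: 0xF2 = 11110010 → 4-byte char (#1). Advance 4.
Byte at offset 4: 0xEF = 11101111 → 3-byte char (#2). Advance 3.
Byte at offset 7: 0xF0 = 11110000 → 4-byte char (#3). Advance 4.
Byte at offset 11: 0xE9 = 11101001 → 3-byte char (#4). Advance 3.
Byte at offset 14: 0xF0 = 11110000 → 4-byte char (#5). Advance 4.
Byte at offset 18: 0xF1 = 11110001 → 4-byte char (#6). Advance 4.
Byte at offset 22: 0xEE = 11101110 → 3-byte char (#7). Advance 3.
Byte at offset 25: 0xE2 = 11100010 → 3-byte char (#8). Advance 3.
Byte at offset 28: 0xE2 = 11100010 → 3-byte char (#9). Advance 3.
Byte at offset 31: 0xE6 = 11100110 → 3-byte char (#10). Advance 3.
Byte at offset 34: 0xE2 = 11100010 → 3-byte char (#11). Advance 3.
Reached end at offset 37 after 11 code points.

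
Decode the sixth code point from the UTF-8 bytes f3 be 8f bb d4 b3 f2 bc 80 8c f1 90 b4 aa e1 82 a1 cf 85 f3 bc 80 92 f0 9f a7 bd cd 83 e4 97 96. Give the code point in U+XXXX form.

U+03C5

Offset 0: leading byte 0xF3 = 11110011 → 4-byte char #1 = F3 BE 8F BB.
Offset 4: leading byte 0xD4 = 11010100 → 2-byte char #2 = D4 B3.
Offset 6: leading byte 0xF2 = 11110010 → 4-byte char #3 = F2 BC 80 8C.
Offset 10: leading byte 0xF1 = 11110001 → 4-byte char #4 = F1 90 B4 AA.
Offset 14: leading byte 0xE1 = 11100001 → 3-byte char #5 = E1 82 A1.
Offset 17: leading byte 0xCF = 11001111 → 2-byte char #6 = CF 85.
Leading byte 0xCF = 11001111 matches 110xxxxx → 2-byte sequence.
Byte 1: 0xCF = 11001111, payload 01111 (5 bits).
Byte 2: 0x85 = 10000101 (10xxxxxx ✓), payload 000101.
Concatenate: 01111000101 = 0x3C5 (11 bits → U+03C5).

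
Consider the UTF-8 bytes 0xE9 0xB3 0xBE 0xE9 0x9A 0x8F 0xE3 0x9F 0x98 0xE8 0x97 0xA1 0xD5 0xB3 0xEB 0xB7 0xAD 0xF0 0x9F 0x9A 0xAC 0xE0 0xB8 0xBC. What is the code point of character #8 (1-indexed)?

Offset 0: leading byte 0xE9 = 11101001 → 3-byte char #1 = E9 B3 BE.
Offset 3: leading byte 0xE9 = 11101001 → 3-byte char #2 = E9 9A 8F.
Offset 6: leading byte 0xE3 = 11100011 → 3-byte char #3 = E3 9F 98.
Offset 9: leading byte 0xE8 = 11101000 → 3-byte char #4 = E8 97 A1.
Offset 12: leading byte 0xD5 = 11010101 → 2-byte char #5 = D5 B3.
Offset 14: leading byte 0xEB = 11101011 → 3-byte char #6 = EB B7 AD.
Offset 17: leading byte 0xF0 = 11110000 → 4-byte char #7 = F0 9F 9A AC.
Offset 21: leading byte 0xE0 = 11100000 → 3-byte char #8 = E0 B8 BC.
Leading byte 0xE0 = 11100000 matches 1110xxxx → 3-byte sequence.
Byte 1: 0xE0 = 11100000, payload 0000 (4 bits).
Byte 2: 0xB8 = 10111000 (10xxxxxx ✓), payload 111000.
Byte 3: 0xBC = 10111100 (10xxxxxx ✓), payload 111100.
Concatenate: 0000111000111100 = 0xE3C (16 bits → U+0E3C).

U+0E3C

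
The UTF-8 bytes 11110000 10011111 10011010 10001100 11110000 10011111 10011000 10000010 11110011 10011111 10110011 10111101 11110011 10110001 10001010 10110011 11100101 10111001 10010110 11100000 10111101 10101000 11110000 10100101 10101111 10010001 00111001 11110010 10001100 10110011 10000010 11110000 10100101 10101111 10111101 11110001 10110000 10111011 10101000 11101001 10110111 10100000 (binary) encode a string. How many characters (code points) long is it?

12

Byte at offset 0: 0xF0 = 11110000 → 4-byte char (#1). Advance 4.
Byte at offset 4: 0xF0 = 11110000 → 4-byte char (#2). Advance 4.
Byte at offset 8: 0xF3 = 11110011 → 4-byte char (#3). Advance 4.
Byte at offset 12: 0xF3 = 11110011 → 4-byte char (#4). Advance 4.
Byte at offset 16: 0xE5 = 11100101 → 3-byte char (#5). Advance 3.
Byte at offset 19: 0xE0 = 11100000 → 3-byte char (#6). Advance 3.
Byte at offset 22: 0xF0 = 11110000 → 4-byte char (#7). Advance 4.
Byte at offset 26: 0x39 = 00111001 → 1-byte char (#8). Advance 1.
Byte at offset 27: 0xF2 = 11110010 → 4-byte char (#9). Advance 4.
Byte at offset 31: 0xF0 = 11110000 → 4-byte char (#10). Advance 4.
Byte at offset 35: 0xF1 = 11110001 → 4-byte char (#11). Advance 4.
Byte at offset 39: 0xE9 = 11101001 → 3-byte char (#12). Advance 3.
Reached end at offset 42 after 12 code points.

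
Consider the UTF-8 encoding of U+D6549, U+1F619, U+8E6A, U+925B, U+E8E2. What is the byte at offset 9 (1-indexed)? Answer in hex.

0xE8

1-indexed offset 9 is 0-indexed offset 8.
U+D6549 → 4-byte form F3 96 95 89 at offsets 0–3.
U+1F619 → 4-byte form F0 9F 98 99 at offsets 4–7.
U+8E6A → 3-byte form E8 B9 AA at offsets 8–10.
Offset 8 falls in char 3's range; it's byte 1 of E8 B9 AA = 0xE8.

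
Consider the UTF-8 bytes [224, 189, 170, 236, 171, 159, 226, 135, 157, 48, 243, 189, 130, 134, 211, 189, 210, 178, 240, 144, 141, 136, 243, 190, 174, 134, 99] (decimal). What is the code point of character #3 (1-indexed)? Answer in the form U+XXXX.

U+21DD

Offset 0: leading byte 0xE0 = 11100000 → 3-byte char #1 = E0 BD AA.
Offset 3: leading byte 0xEC = 11101100 → 3-byte char #2 = EC AB 9F.
Offset 6: leading byte 0xE2 = 11100010 → 3-byte char #3 = E2 87 9D.
Leading byte 0xE2 = 11100010 matches 1110xxxx → 3-byte sequence.
Byte 1: 0xE2 = 11100010, payload 0010 (4 bits).
Byte 2: 0x87 = 10000111 (10xxxxxx ✓), payload 000111.
Byte 3: 0x9D = 10011101 (10xxxxxx ✓), payload 011101.
Concatenate: 0010000111011101 = 0x21DD (16 bits → U+21DD).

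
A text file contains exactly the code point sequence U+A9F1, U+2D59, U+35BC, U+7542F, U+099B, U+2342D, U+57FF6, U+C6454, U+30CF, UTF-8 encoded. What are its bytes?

EA A7 B1 E2 B5 99 E3 96 BC F1 B5 90 AF E0 A6 9B F0 A3 90 AD F1 97 BF B6 F3 86 91 94 E3 83 8F

U+A9F1: 3-byte form → EA A7 B1.
U+2D59: 3-byte form → E2 B5 99.
U+35BC: 3-byte form → E3 96 BC.
U+7542F: 4-byte form → F1 B5 90 AF.
U+099B: 3-byte form → E0 A6 9B.
U+2342D: 4-byte form → F0 A3 90 AD.
U+57FF6: 4-byte form → F1 97 BF B6.
U+C6454: 4-byte form → F3 86 91 94.
U+30CF: 3-byte form → E3 83 8F.
Concatenated (31 bytes): EA A7 B1 E2 B5 99 E3 96 BC F1 B5 90 AF E0 A6 9B F0 A3 90 AD F1 97 BF B6 F3 86 91 94 E3 83 8F.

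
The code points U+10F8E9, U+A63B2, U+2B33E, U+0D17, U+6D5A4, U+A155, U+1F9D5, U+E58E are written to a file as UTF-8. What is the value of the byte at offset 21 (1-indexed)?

1-indexed offset 21 is 0-indexed offset 20.
U+10F8E9 → 4-byte form F4 8F A3 A9 at offsets 0–3.
U+A63B2 → 4-byte form F2 A6 8E B2 at offsets 4–7.
U+2B33E → 4-byte form F0 AB 8C BE at offsets 8–11.
U+0D17 → 3-byte form E0 B4 97 at offsets 12–14.
U+6D5A4 → 4-byte form F1 AD 96 A4 at offsets 15–18.
U+A155 → 3-byte form EA 85 95 at offsets 19–21.
Offset 20 falls in char 6's range; it's byte 2 of EA 85 95 = 0x85.

0x85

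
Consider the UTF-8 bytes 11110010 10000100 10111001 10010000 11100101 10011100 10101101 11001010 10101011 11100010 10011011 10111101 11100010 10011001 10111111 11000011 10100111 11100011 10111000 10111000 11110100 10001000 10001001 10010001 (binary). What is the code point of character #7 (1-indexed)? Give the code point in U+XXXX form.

Offset 0: leading byte 0xF2 = 11110010 → 4-byte char #1 = F2 84 B9 90.
Offset 4: leading byte 0xE5 = 11100101 → 3-byte char #2 = E5 9C AD.
Offset 7: leading byte 0xCA = 11001010 → 2-byte char #3 = CA AB.
Offset 9: leading byte 0xE2 = 11100010 → 3-byte char #4 = E2 9B BD.
Offset 12: leading byte 0xE2 = 11100010 → 3-byte char #5 = E2 99 BF.
Offset 15: leading byte 0xC3 = 11000011 → 2-byte char #6 = C3 A7.
Offset 17: leading byte 0xE3 = 11100011 → 3-byte char #7 = E3 B8 B8.
Leading byte 0xE3 = 11100011 matches 1110xxxx → 3-byte sequence.
Byte 1: 0xE3 = 11100011, payload 0011 (4 bits).
Byte 2: 0xB8 = 10111000 (10xxxxxx ✓), payload 111000.
Byte 3: 0xB8 = 10111000 (10xxxxxx ✓), payload 111000.
Concatenate: 0011111000111000 = 0x3E38 (16 bits → U+3E38).

U+3E38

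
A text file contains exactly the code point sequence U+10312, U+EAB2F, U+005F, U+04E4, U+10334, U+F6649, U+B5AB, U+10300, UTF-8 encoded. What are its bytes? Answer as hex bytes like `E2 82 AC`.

F0 90 8C 92 F3 AA AC AF 5F D3 A4 F0 90 8C B4 F3 B6 99 89 EB 96 AB F0 90 8C 80

U+10312: 4-byte form → F0 90 8C 92.
U+EAB2F: 4-byte form → F3 AA AC AF.
U+005F: 1-byte form → 5F.
U+04E4: 2-byte form → D3 A4.
U+10334: 4-byte form → F0 90 8C B4.
U+F6649: 4-byte form → F3 B6 99 89.
U+B5AB: 3-byte form → EB 96 AB.
U+10300: 4-byte form → F0 90 8C 80.
Concatenated (26 bytes): F0 90 8C 92 F3 AA AC AF 5F D3 A4 F0 90 8C B4 F3 B6 99 89 EB 96 AB F0 90 8C 80.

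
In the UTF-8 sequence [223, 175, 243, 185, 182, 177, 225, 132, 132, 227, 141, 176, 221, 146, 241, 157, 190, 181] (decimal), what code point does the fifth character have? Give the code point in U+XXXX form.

Offset 0: leading byte 0xDF = 11011111 → 2-byte char #1 = DF AF.
Offset 2: leading byte 0xF3 = 11110011 → 4-byte char #2 = F3 B9 B6 B1.
Offset 6: leading byte 0xE1 = 11100001 → 3-byte char #3 = E1 84 84.
Offset 9: leading byte 0xE3 = 11100011 → 3-byte char #4 = E3 8D B0.
Offset 12: leading byte 0xDD = 11011101 → 2-byte char #5 = DD 92.
Leading byte 0xDD = 11011101 matches 110xxxxx → 2-byte sequence.
Byte 1: 0xDD = 11011101, payload 11101 (5 bits).
Byte 2: 0x92 = 10010010 (10xxxxxx ✓), payload 010010.
Concatenate: 11101010010 = 0x752 (11 bits → U+0752).

U+0752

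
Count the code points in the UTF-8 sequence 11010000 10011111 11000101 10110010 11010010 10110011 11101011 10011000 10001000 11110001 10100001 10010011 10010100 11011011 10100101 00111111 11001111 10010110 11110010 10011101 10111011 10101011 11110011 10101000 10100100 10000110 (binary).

Byte at offset 0: 0xD0 = 11010000 → 2-byte char (#1). Advance 2.
Byte at offset 2: 0xC5 = 11000101 → 2-byte char (#2). Advance 2.
Byte at offset 4: 0xD2 = 11010010 → 2-byte char (#3). Advance 2.
Byte at offset 6: 0xEB = 11101011 → 3-byte char (#4). Advance 3.
Byte at offset 9: 0xF1 = 11110001 → 4-byte char (#5). Advance 4.
Byte at offset 13: 0xDB = 11011011 → 2-byte char (#6). Advance 2.
Byte at offset 15: 0x3F = 00111111 → 1-byte char (#7). Advance 1.
Byte at offset 16: 0xCF = 11001111 → 2-byte char (#8). Advance 2.
Byte at offset 18: 0xF2 = 11110010 → 4-byte char (#9). Advance 4.
Byte at offset 22: 0xF3 = 11110011 → 4-byte char (#10). Advance 4.
Reached end at offset 26 after 10 code points.

10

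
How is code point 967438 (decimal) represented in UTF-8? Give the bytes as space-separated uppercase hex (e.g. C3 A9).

U+EC30E = 0xEC30E = 967438 decimal. In range U+10000–U+10FFFF → 4-byte form: 11110xxx 10xxxxxx 10xxxxxx 10xxxxxx.
Binary (21 bits): 011101100001100001110.
Split 3+6+6+6: 011 | 101100 | 001100 | 001110.
Byte 1: 11110011 = 0xF3.
Byte 2: 10101100 = 0xAC.
Byte 3: 10001100 = 0x8C.
Byte 4: 10001110 = 0x8E.

F3 AC 8C 8E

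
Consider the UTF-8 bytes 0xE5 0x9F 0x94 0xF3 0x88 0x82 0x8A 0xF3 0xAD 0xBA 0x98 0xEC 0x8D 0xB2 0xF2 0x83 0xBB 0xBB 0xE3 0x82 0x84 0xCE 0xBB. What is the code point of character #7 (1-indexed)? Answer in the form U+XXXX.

Offset 0: leading byte 0xE5 = 11100101 → 3-byte char #1 = E5 9F 94.
Offset 3: leading byte 0xF3 = 11110011 → 4-byte char #2 = F3 88 82 8A.
Offset 7: leading byte 0xF3 = 11110011 → 4-byte char #3 = F3 AD BA 98.
Offset 11: leading byte 0xEC = 11101100 → 3-byte char #4 = EC 8D B2.
Offset 14: leading byte 0xF2 = 11110010 → 4-byte char #5 = F2 83 BB BB.
Offset 18: leading byte 0xE3 = 11100011 → 3-byte char #6 = E3 82 84.
Offset 21: leading byte 0xCE = 11001110 → 2-byte char #7 = CE BB.
Leading byte 0xCE = 11001110 matches 110xxxxx → 2-byte sequence.
Byte 1: 0xCE = 11001110, payload 01110 (5 bits).
Byte 2: 0xBB = 10111011 (10xxxxxx ✓), payload 111011.
Concatenate: 01110111011 = 0x3BB (11 bits → U+03BB).

U+03BB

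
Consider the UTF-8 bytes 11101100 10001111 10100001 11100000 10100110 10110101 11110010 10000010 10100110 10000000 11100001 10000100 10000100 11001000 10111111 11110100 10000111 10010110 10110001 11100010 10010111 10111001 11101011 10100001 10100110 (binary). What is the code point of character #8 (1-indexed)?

U+B866

Offset 0: leading byte 0xEC = 11101100 → 3-byte char #1 = EC 8F A1.
Offset 3: leading byte 0xE0 = 11100000 → 3-byte char #2 = E0 A6 B5.
Offset 6: leading byte 0xF2 = 11110010 → 4-byte char #3 = F2 82 A6 80.
Offset 10: leading byte 0xE1 = 11100001 → 3-byte char #4 = E1 84 84.
Offset 13: leading byte 0xC8 = 11001000 → 2-byte char #5 = C8 BF.
Offset 15: leading byte 0xF4 = 11110100 → 4-byte char #6 = F4 87 96 B1.
Offset 19: leading byte 0xE2 = 11100010 → 3-byte char #7 = E2 97 B9.
Offset 22: leading byte 0xEB = 11101011 → 3-byte char #8 = EB A1 A6.
Leading byte 0xEB = 11101011 matches 1110xxxx → 3-byte sequence.
Byte 1: 0xEB = 11101011, payload 1011 (4 bits).
Byte 2: 0xA1 = 10100001 (10xxxxxx ✓), payload 100001.
Byte 3: 0xA6 = 10100110 (10xxxxxx ✓), payload 100110.
Concatenate: 1011100001100110 = 0xB866 (16 bits → U+B866).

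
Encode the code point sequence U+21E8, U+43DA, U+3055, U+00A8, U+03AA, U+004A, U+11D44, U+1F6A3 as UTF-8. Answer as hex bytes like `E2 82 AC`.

U+21E8: 3-byte form → E2 87 A8.
U+43DA: 3-byte form → E4 8F 9A.
U+3055: 3-byte form → E3 81 95.
U+00A8: 2-byte form → C2 A8.
U+03AA: 2-byte form → CE AA.
U+004A: 1-byte form → 4A.
U+11D44: 4-byte form → F0 91 B5 84.
U+1F6A3: 4-byte form → F0 9F 9A A3.
Concatenated (22 bytes): E2 87 A8 E4 8F 9A E3 81 95 C2 A8 CE AA 4A F0 91 B5 84 F0 9F 9A A3.

E2 87 A8 E4 8F 9A E3 81 95 C2 A8 CE AA 4A F0 91 B5 84 F0 9F 9A A3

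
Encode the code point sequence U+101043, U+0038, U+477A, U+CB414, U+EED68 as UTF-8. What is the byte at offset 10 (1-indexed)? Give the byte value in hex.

0x8B

1-indexed offset 10 is 0-indexed offset 9.
U+101043 → 4-byte form F4 81 81 83 at offsets 0–3.
U+0038 → 1-byte form 38 at offsets 4–4.
U+477A → 3-byte form E4 9D BA at offsets 5–7.
U+CB414 → 4-byte form F3 8B 90 94 at offsets 8–11.
Offset 9 falls in char 4's range; it's byte 2 of F3 8B 90 94 = 0x8B.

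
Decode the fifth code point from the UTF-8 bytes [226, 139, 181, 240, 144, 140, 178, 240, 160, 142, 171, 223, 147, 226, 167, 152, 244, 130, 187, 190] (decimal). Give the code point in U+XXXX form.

Offset 0: leading byte 0xE2 = 11100010 → 3-byte char #1 = E2 8B B5.
Offset 3: leading byte 0xF0 = 11110000 → 4-byte char #2 = F0 90 8C B2.
Offset 7: leading byte 0xF0 = 11110000 → 4-byte char #3 = F0 A0 8E AB.
Offset 11: leading byte 0xDF = 11011111 → 2-byte char #4 = DF 93.
Offset 13: leading byte 0xE2 = 11100010 → 3-byte char #5 = E2 A7 98.
Leading byte 0xE2 = 11100010 matches 1110xxxx → 3-byte sequence.
Byte 1: 0xE2 = 11100010, payload 0010 (4 bits).
Byte 2: 0xA7 = 10100111 (10xxxxxx ✓), payload 100111.
Byte 3: 0x98 = 10011000 (10xxxxxx ✓), payload 011000.
Concatenate: 0010100111011000 = 0x29D8 (16 bits → U+29D8).

U+29D8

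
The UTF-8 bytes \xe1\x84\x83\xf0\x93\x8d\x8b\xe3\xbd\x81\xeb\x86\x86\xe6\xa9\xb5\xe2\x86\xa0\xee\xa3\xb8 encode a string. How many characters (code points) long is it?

7

Byte at offset 0: 0xE1 = 11100001 → 3-byte char (#1). Advance 3.
Byte at offset 3: 0xF0 = 11110000 → 4-byte char (#2). Advance 4.
Byte at offset 7: 0xE3 = 11100011 → 3-byte char (#3). Advance 3.
Byte at offset 10: 0xEB = 11101011 → 3-byte char (#4). Advance 3.
Byte at offset 13: 0xE6 = 11100110 → 3-byte char (#5). Advance 3.
Byte at offset 16: 0xE2 = 11100010 → 3-byte char (#6). Advance 3.
Byte at offset 19: 0xEE = 11101110 → 3-byte char (#7). Advance 3.
Reached end at offset 22 after 7 code points.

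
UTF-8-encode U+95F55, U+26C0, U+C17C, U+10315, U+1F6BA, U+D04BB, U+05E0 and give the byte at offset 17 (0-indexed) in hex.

U+95F55 → 4-byte form F2 95 BD 95 at offsets 0–3.
U+26C0 → 3-byte form E2 9B 80 at offsets 4–6.
U+C17C → 3-byte form EC 85 BC at offsets 7–9.
U+10315 → 4-byte form F0 90 8C 95 at offsets 10–13.
U+1F6BA → 4-byte form F0 9F 9A BA at offsets 14–17.
Offset 17 falls in char 5's range; it's byte 4 of F0 9F 9A BA = 0xBA.

0xBA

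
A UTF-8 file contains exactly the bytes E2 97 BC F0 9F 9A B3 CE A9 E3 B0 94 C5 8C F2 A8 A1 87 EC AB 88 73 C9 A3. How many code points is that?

9

Byte at offset 0: 0xE2 = 11100010 → 3-byte char (#1). Advance 3.
Byte at offset 3: 0xF0 = 11110000 → 4-byte char (#2). Advance 4.
Byte at offset 7: 0xCE = 11001110 → 2-byte char (#3). Advance 2.
Byte at offset 9: 0xE3 = 11100011 → 3-byte char (#4). Advance 3.
Byte at offset 12: 0xC5 = 11000101 → 2-byte char (#5). Advance 2.
Byte at offset 14: 0xF2 = 11110010 → 4-byte char (#6). Advance 4.
Byte at offset 18: 0xEC = 11101100 → 3-byte char (#7). Advance 3.
Byte at offset 21: 0x73 = 01110011 → 1-byte char (#8). Advance 1.
Byte at offset 22: 0xC9 = 11001001 → 2-byte char (#9). Advance 2.
Reached end at offset 24 after 9 code points.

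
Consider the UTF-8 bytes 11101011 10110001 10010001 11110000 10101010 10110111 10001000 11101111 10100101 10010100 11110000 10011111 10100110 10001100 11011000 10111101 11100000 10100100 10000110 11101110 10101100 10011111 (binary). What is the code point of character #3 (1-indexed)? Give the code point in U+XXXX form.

Offset 0: leading byte 0xEB = 11101011 → 3-byte char #1 = EB B1 91.
Offset 3: leading byte 0xF0 = 11110000 → 4-byte char #2 = F0 AA B7 88.
Offset 7: leading byte 0xEF = 11101111 → 3-byte char #3 = EF A5 94.
Leading byte 0xEF = 11101111 matches 1110xxxx → 3-byte sequence.
Byte 1: 0xEF = 11101111, payload 1111 (4 bits).
Byte 2: 0xA5 = 10100101 (10xxxxxx ✓), payload 100101.
Byte 3: 0x94 = 10010100 (10xxxxxx ✓), payload 010100.
Concatenate: 1111100101010100 = 0xF954 (16 bits → U+F954).

U+F954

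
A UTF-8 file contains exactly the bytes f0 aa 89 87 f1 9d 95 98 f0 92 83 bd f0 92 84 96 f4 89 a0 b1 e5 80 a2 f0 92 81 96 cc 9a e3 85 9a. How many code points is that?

9

Byte at offset 0: 0xF0 = 11110000 → 4-byte char (#1). Advance 4.
Byte at offset 4: 0xF1 = 11110001 → 4-byte char (#2). Advance 4.
Byte at offset 8: 0xF0 = 11110000 → 4-byte char (#3). Advance 4.
Byte at offset 12: 0xF0 = 11110000 → 4-byte char (#4). Advance 4.
Byte at offset 16: 0xF4 = 11110100 → 4-byte char (#5). Advance 4.
Byte at offset 20: 0xE5 = 11100101 → 3-byte char (#6). Advance 3.
Byte at offset 23: 0xF0 = 11110000 → 4-byte char (#7). Advance 4.
Byte at offset 27: 0xCC = 11001100 → 2-byte char (#8). Advance 2.
Byte at offset 29: 0xE3 = 11100011 → 3-byte char (#9). Advance 3.
Reached end at offset 32 after 9 code points.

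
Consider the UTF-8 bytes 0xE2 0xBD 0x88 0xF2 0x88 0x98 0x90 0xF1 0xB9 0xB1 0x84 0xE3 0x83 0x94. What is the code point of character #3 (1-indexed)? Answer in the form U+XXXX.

Offset 0: leading byte 0xE2 = 11100010 → 3-byte char #1 = E2 BD 88.
Offset 3: leading byte 0xF2 = 11110010 → 4-byte char #2 = F2 88 98 90.
Offset 7: leading byte 0xF1 = 11110001 → 4-byte char #3 = F1 B9 B1 84.
Leading byte 0xF1 = 11110001 matches 11110xxx → 4-byte sequence.
Byte 1: 0xF1 = 11110001, payload 001 (3 bits).
Byte 2: 0xB9 = 10111001 (10xxxxxx ✓), payload 111001.
Byte 3: 0xB1 = 10110001 (10xxxxxx ✓), payload 110001.
Byte 4: 0x84 = 10000100 (10xxxxxx ✓), payload 000100.
Concatenate: 001111001110001000100 = 0x79C44 (21 bits → U+79C44).

U+79C44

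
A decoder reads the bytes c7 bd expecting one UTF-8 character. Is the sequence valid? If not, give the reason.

Leading byte 0xC7 = 11000111 → 2-byte form.
Continuation bytes 0xBD=10111101 all match 10xxxxxx.
Decoded value 0x1FD is ≥ 0x80 (shortest form) and not a surrogate.

valid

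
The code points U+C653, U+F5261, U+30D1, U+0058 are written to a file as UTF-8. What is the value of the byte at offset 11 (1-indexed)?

0x58

1-indexed offset 11 is 0-indexed offset 10.
U+C653 → 3-byte form EC 99 93 at offsets 0–2.
U+F5261 → 4-byte form F3 B5 89 A1 at offsets 3–6.
U+30D1 → 3-byte form E3 83 91 at offsets 7–9.
U+0058 → 1-byte form 58 at offsets 10–10.
Offset 10 falls in char 4's range; it's byte 1 of 58 = 0x58.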